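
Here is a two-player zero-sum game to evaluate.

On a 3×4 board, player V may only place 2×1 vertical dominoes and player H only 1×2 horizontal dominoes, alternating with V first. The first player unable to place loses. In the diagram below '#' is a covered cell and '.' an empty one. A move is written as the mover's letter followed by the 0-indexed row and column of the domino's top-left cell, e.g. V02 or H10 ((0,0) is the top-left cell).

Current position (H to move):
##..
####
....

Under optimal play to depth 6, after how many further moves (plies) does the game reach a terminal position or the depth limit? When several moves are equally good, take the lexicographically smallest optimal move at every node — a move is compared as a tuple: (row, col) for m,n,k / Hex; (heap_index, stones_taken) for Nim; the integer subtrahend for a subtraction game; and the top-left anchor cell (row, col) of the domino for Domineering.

PV length from [##../####/....]: 1 ply

[##../####/....] H move#1: H02:+1/####/####/....*, H20:+1/##../####/##.., H21:+1/##../####/.##., H22:+1/##../####/..##
[####/####/....] end (terminal -1, V#2); searched ##../####/.... to 6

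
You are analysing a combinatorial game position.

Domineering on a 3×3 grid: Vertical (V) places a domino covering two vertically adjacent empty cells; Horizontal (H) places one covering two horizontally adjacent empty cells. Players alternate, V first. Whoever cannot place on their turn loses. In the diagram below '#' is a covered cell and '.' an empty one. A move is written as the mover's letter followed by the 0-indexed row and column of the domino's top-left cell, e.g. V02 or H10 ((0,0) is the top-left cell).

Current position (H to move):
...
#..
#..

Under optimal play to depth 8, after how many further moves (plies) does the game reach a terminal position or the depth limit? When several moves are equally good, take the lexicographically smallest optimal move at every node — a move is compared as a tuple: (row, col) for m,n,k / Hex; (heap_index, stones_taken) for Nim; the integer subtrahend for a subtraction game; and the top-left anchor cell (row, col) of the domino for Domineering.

PV length from [.../#../#..]: 1 ply

[.../#../#..] H move#1: H00:-1/##./#../#.., H01:-1/.##/#../#.., H11:+1/.../###/#..*, H21:-1/.../#../###
[.../###/#..] end (terminal -1, V#2); searched .../#../#.. to 8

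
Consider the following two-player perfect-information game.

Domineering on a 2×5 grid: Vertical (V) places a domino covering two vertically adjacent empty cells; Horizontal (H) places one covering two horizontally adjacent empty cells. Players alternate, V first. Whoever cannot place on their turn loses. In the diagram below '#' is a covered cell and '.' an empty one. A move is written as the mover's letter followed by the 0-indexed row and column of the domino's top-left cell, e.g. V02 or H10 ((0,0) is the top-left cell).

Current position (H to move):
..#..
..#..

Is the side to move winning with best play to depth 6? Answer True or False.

p1 H@[..#../..#..]: H00[###../..#..]-1* H03[..###/..#..]-1 H10[..#../###..]-1 H13[..#../..###]-1
p2 V@[###../..#..]: V03[####./..##.]+1* V04[###.#/..#.#]+1
p3 H@[####./..##.]: H10[####./####.]-1*
p4 V@[####./####.]: V04[#####/#####]+1*
p5 H@[#####/#####] terminal -1; root [..#../..#..] d6

H winning at [..#../..#..]: False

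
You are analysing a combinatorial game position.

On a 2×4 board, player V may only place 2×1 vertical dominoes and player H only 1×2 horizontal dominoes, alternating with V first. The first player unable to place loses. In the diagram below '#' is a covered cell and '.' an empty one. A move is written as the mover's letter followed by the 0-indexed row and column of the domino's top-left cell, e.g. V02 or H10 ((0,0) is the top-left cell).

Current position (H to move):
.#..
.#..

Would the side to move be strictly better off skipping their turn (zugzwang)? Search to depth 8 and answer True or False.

ply 1, H at .#../.#.. | H02=+1→.###/.#..*; H12=+1→.#../.###
ply 2, V at .###/.#.. | V00=-1→####/##..*
ply 3, H at ####/##.. | H12=+1→####/####*
ply 4: ####/#### is terminal -1 (V); from .#../.#.. depth 8
if H skipped the turn, V would face:
~ ply 1, V at .#../.#.. | V00=-1→##../##..; V02=+1→.##./.##.*; V03=+1→.#.#/.#.#
~ ply 2: .##./.##. is terminal -1 (H); from .#../.#.. depth 8
compare (H): move=+1 vs pass=-1

zugzwang(.#../.#.., H) = False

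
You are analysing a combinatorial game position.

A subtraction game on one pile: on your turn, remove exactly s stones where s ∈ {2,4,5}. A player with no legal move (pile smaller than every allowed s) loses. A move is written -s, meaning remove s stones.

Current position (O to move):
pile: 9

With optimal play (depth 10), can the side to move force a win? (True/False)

O winning at [9]: True

[9] O move#1: -2:+1/7*, -4:-1/5, -5:-1/4
[7] X move#2: -2:-1/5*, -4:-1/3, -5:-1/2
[5] O move#3: -2:-1/3, -4:+1/1*, -5:+1/0
[1] end (terminal -1, X#4); searched 9 to 10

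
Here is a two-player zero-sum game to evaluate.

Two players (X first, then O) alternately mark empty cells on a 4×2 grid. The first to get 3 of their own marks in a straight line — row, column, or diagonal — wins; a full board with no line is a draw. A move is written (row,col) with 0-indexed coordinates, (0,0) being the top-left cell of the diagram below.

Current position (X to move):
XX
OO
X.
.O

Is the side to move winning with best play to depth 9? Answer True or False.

X winning at [XX/OO/X./.O]: False

p1 X@[XX/OO/X./.O]: (2,1)[XX/OO/XX/.O]+0* (3,0)[XX/OO/X./XO]-1
p2 O@[XX/OO/XX/.O]: (3,0)[XX/OO/XX/OO]+0*
p3 X@[XX/OO/XX/OO] terminal +0; root [XX/OO/X./.O] d9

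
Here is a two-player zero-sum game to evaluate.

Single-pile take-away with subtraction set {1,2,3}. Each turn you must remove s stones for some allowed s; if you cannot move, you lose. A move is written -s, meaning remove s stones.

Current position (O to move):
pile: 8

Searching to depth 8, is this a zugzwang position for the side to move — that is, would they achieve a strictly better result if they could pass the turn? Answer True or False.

zugzwang(8, O) = True

[8] O move#1: -1:-1/7*, -2:-1/6, -3:-1/5
[7] X move#2: -1:-1/6, -2:-1/5, -3:+1/4*
[4] O move#3: -1:-1/3*, -2:-1/2, -3:-1/1
[3] X move#4: -1:-1/2, -2:-1/1, -3:+1/0*
[0] end (terminal -1, O#5); searched 8 to 8
pass branch (X moves first from the same position):
  | [8] X move#1: -1:-1/7*, -2:-1/6, -3:-1/5
  | [7] O move#2: -1:-1/6, -2:-1/5, -3:+1/4*
  | [4] X move#3: -1:-1/3*, -2:-1/2, -3:-1/1
  | [3] O move#4: -1:-1/2, -2:-1/1, -3:+1/0*
  | [0] end (terminal -1, X#5); searched 8 to 8
O moving scores -1; O passing scores +1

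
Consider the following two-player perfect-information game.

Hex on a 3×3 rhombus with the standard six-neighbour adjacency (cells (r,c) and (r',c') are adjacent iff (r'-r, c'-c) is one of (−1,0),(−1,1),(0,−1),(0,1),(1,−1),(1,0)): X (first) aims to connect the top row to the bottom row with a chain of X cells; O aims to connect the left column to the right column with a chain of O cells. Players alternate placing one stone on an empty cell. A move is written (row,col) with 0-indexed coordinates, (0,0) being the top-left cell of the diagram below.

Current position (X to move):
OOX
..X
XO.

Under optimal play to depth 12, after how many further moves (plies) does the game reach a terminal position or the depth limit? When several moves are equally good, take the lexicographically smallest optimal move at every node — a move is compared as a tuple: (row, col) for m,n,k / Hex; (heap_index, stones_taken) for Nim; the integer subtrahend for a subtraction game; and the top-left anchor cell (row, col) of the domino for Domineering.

PV length from [OOX/..X/XO.]: 3 plies

[OOX/..X/XO.] X move#1: (1,0):+1/OOX/X.X/XO.*, (1,1):+1/OOX/.XX/XO., (2,2):+1/OOX/..X/XOX
[OOX/X.X/XO.] O move#2: (1,1):-1/OOX/XOX/XO.*, (2,2):-1/OOX/X.X/XOO
[OOX/XOX/XO.] X move#3: (2,2):+1/OOX/XOX/XOX*
[OOX/XOX/XOX] end (terminal -1, O#4); searched OOX/..X/XO. to 12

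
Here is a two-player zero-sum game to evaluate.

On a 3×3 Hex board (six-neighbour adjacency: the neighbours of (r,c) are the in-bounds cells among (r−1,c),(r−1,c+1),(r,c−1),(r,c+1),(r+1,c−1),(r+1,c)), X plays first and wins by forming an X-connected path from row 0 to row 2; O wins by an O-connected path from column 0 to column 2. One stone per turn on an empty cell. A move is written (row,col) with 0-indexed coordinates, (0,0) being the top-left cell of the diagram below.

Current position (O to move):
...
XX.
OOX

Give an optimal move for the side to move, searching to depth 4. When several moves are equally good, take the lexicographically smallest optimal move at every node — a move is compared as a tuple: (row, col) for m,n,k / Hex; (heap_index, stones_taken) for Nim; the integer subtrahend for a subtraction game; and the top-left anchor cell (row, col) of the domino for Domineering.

O's best at [.../XX./OOX]: (1,2)

ply 1, O at .../XX./OOX | (0,0)=-1→O../XX./OOX; (0,1)=-1→.O./XX./OOX; (0,2)=-1→..O/XX./OOX; (1,2)=+1→.../XXO/OOX*
ply 2: .../XXO/OOX is terminal -1 (X); from .../XX./OOX depth 4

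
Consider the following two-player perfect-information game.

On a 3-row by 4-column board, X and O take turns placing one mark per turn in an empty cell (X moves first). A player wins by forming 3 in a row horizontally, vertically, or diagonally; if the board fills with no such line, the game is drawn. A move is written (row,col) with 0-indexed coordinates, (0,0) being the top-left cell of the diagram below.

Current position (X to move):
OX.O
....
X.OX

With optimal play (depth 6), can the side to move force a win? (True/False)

[OX.O/..../X.OX] X move#1: (0,2):-1/OXXO/..../X.OX, (1,0):-1/OX.O/X.../X.OX, (1,1):+1/OX.O/.X../X.OX*, (1,2):+1/OX.O/..X./X.OX, (1,3):-1/OX.O/...X/X.OX, (2,1):-1/OX.O/..../XXOX
[OX.O/.X../X.OX] O move#2: (0,2):-1/OXOO/.X../X.OX*, (1,0):-1/OX.O/OX../X.OX, (1,2):-1/OX.O/.XO./X.OX, (1,3):-1/OX.O/.X.O/X.OX, (2,1):-1/OX.O/.X../XOOX
[OXOO/.X../X.OX] X move#3: (1,0):-1/OXOO/XX../X.OX, (1,2):+1/OXOO/.XX./X.OX*, (1,3):-1/OXOO/.X.X/X.OX, (2,1):+1/OXOO/.X../XXOX
[OXOO/.XX./X.OX] end (terminal -1, O#4); searched OX.O/..../X.OX to 6

X winning at [OX.O/..../X.OX]: True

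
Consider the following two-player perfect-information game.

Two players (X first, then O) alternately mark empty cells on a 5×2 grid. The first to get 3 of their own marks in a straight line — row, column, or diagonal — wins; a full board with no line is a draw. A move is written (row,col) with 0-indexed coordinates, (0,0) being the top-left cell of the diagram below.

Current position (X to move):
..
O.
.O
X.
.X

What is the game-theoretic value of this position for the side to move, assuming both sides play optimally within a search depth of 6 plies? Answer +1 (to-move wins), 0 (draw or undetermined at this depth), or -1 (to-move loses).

[../O./.O/X./.X] X move#1: (0,0):-1/X./O./.O/X./.X, (0,1):+0/.X/O./.O/X./.X*, (1,1):+0/../OX/.O/X./.X, (2,0):+0/../O./XO/X./.X, (3,1):+0/../O./.O/XX/.X, (4,0):-1/../O./.O/X./XX
[.X/O./.O/X./.X] O move#2: (0,0):+0/OX/O./.O/X./.X*, (1,1):+0/.X/OO/.O/X./.X, (2,0):+0/.X/O./OO/X./.X, (3,1):+0/.X/O./.O/XO/.X, (4,0):+0/.X/O./.O/X./OX
[OX/O./.O/X./.X] X move#3: (1,1):-1/OX/OX/.O/X./.X, (2,0):+0/OX/O./XO/X./.X*, (3,1):-1/OX/O./.O/XX/.X, (4,0):-1/OX/O./.O/X./XX
[OX/O./XO/X./.X] O move#4: (1,1):-1/OX/OO/XO/X./.X, (3,1):-1/OX/O./XO/XO/.X, (4,0):+0/OX/O./XO/X./OX*
[OX/O./XO/X./OX] X move#5: (1,1):+0/OX/OX/XO/X./OX*, (3,1):+0/OX/O./XO/XX/OX
[OX/OX/XO/X./OX] O move#6: (3,1):+0/OX/OX/XO/XO/OX*
[OX/OX/XO/XO/OX] end (terminal +0, X#7); searched ../O./.O/X./.X to 6

value(../O./.O/X./.X, X) = 0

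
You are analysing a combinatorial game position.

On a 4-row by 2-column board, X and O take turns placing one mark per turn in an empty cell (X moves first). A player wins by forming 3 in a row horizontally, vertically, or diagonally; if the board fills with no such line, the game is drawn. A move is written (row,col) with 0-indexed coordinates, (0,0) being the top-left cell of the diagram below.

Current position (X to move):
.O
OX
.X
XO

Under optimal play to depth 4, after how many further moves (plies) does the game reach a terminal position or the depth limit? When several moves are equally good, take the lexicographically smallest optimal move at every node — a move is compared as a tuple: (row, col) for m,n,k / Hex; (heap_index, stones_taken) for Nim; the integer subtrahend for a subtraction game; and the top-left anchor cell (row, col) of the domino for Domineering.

PV length from [.O/OX/.X/XO]: 2 plies

[.O/OX/.X/XO] X move#1: (0,0):+0/XO/OX/.X/XO*, (2,0):+0/.O/OX/XX/XO
[XO/OX/.X/XO] O move#2: (2,0):+0/XO/OX/OX/XO*
[XO/OX/OX/XO] end (terminal +0, X#3); searched .O/OX/.X/XO to 4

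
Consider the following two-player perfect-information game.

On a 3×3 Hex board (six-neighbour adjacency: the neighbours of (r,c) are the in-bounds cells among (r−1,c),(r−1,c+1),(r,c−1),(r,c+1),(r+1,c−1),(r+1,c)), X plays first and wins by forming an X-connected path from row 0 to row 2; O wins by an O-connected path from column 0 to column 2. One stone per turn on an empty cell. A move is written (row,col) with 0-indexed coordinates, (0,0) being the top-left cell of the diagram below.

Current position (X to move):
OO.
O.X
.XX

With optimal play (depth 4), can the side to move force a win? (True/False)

X winning at [OO./O.X/.XX]: True

p1 X@[OO./O.X/.XX]: (0,2)[OOX/O.X/.XX]+1* (1,1)[OO./OXX/.XX]-1 (2,0)[OO./O.X/XXX]-1
p2 O@[OOX/O.X/.XX] terminal -1; root [OO./O.X/.XX] d4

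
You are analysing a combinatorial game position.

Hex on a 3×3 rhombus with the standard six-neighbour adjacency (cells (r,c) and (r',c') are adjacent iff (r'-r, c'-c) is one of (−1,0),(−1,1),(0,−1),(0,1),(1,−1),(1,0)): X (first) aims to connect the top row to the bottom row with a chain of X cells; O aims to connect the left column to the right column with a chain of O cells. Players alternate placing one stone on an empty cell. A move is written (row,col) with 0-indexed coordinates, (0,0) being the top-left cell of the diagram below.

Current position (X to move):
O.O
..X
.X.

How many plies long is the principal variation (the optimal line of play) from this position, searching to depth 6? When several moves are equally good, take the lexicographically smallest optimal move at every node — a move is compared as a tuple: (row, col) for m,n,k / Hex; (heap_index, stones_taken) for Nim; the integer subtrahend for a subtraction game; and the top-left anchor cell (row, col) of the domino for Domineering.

ply 1, X at O.O/..X/.X. | (0,1)=-1→OXO/..X/.X.*; (1,0)=-1→O.O/X.X/.X.; (1,1)=-1→O.O/.XX/.X.; (2,0)=-1→O.O/..X/XX.; (2,2)=-1→O.O/..X/.XX
ply 2, O at OXO/..X/.X. | (1,0)=-1→OXO/O.X/.X.; (1,1)=+1→OXO/.OX/.X.*; (2,0)=-1→OXO/..X/OX.; (2,2)=-1→OXO/..X/.XO
ply 3, X at OXO/.OX/.X. | (1,0)=-1→OXO/XOX/.X.*; (2,0)=-1→OXO/.OX/XX.; (2,2)=-1→OXO/.OX/.XX
ply 4, O at OXO/XOX/.X. | (2,0)=+1→OXO/XOX/OX.*; (2,2)=-1→OXO/XOX/.XO
ply 5: OXO/XOX/OX. is terminal -1 (X); from O.O/..X/.X. depth 6

PV length from [O.O/..X/.X.]: 4 plies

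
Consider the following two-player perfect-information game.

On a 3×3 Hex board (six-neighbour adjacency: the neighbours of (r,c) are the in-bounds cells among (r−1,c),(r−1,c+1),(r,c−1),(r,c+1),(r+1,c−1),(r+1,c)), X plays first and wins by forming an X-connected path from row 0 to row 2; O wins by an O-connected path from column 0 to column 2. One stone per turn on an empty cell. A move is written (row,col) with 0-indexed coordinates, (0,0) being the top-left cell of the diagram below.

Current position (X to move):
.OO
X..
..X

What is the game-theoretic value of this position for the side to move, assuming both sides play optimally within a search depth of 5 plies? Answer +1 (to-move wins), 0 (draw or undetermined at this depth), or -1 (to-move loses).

value(.OO/X../..X, X) = +1

p1 X@[.OO/X../..X]: (0,0)[XOO/X../..X]+1* (1,1)[.OO/XX./..X]-1 (1,2)[.OO/X.X/..X]-1 (2,0)[.OO/X../X.X]-1 (2,1)[.OO/X../.XX]-1
p2 O@[XOO/X../..X]: (1,1)[XOO/XO./..X]-1* (1,2)[XOO/X.O/..X]-1 (2,0)[XOO/X../O.X]-1 (2,1)[XOO/X../.OX]-1
p3 X@[XOO/XO./..X]: (1,2)[XOO/XOX/..X]-1 (2,0)[XOO/XO./X.X]+1* (2,1)[XOO/XO./.XX]-1
p4 O@[XOO/XO./X.X] terminal -1; root [.OO/X../..X] d5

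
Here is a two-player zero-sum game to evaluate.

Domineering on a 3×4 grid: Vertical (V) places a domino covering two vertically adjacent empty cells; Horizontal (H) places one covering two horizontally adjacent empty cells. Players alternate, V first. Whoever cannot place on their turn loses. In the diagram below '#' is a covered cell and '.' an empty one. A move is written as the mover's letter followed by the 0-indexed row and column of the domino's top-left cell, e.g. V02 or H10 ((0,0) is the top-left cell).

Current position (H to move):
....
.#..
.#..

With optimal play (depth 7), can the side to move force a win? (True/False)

H winning at [..../.#../.#..]: True

ply 1, H at ..../.#../.#.. | H00=-1→##../.#../.#..; H01=-1→.##./.#../.#..; H02=-1→..##/.#../.#..; H12=+1→..../.###/.#..*; H22=-1→..../.#../.###
ply 2, V at ..../.###/.#.. | V00=-1→#.../####/.#..*; V10=-1→..../####/##..
ply 3, H at #.../####/.#.. | H01=+1→###./####/.#..*; H02=+1→#.##/####/.#..; H22=+1→#.../####/.###
ply 4: ###./####/.#.. is terminal -1 (V); from ..../.#../.#.. depth 7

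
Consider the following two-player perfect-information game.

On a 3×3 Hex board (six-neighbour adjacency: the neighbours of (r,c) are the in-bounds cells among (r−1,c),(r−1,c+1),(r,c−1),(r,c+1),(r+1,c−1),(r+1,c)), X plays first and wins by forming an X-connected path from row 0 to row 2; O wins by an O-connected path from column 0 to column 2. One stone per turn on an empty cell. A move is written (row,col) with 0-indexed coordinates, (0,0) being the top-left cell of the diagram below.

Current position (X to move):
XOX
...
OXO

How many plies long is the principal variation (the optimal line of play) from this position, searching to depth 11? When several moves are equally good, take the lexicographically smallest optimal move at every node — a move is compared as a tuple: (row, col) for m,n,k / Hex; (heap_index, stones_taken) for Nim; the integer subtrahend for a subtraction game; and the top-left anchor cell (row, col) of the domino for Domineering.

PV length from [XOX/.../OXO]: 3 plies

ply 1, X at XOX/.../OXO | (1,0)=+1→XOX/X../OXO*; (1,1)=+1→XOX/.X./OXO; (1,2)=+1→XOX/..X/OXO
ply 2, O at XOX/X../OXO | (1,1)=-1→XOX/XO./OXO*; (1,2)=-1→XOX/X.O/OXO
ply 3, X at XOX/XO./OXO | (1,2)=+1→XOX/XOX/OXO*
ply 4: XOX/XOX/OXO is terminal -1 (O); from XOX/.../OXO depth 11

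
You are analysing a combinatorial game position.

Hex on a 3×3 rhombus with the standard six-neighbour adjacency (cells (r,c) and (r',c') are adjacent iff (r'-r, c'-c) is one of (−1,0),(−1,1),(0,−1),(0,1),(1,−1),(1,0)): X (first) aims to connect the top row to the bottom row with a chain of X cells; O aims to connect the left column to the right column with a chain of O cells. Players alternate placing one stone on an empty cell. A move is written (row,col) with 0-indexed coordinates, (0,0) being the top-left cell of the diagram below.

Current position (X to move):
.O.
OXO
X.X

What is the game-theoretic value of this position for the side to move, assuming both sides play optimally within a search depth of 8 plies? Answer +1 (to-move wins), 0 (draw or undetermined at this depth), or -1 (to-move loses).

p1 X@[.O./OXO/X.X]: (0,0)[XO./OXO/X.X]-1 (0,2)[.OX/OXO/X.X]+1* (2,1)[.O./OXO/XXX]-1
p2 O@[.OX/OXO/X.X] terminal -1; root [.O./OXO/X.X] d8

value(.O./OXO/X.X, X) = +1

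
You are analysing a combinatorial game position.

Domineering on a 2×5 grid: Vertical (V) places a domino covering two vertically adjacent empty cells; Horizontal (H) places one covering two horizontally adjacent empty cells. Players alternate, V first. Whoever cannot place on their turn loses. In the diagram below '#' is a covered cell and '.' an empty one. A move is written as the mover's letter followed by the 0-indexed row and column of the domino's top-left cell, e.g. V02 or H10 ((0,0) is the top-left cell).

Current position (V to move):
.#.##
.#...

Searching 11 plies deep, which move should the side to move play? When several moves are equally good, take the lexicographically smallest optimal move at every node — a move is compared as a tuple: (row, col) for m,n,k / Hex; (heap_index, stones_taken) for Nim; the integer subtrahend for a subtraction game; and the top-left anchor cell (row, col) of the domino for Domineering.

V's best at [.#.##/.#...]: V02

ply 1, V at .#.##/.#... | V00=-1→##.##/##...; V02=+1→.####/.##..*
ply 2, H at .####/.##.. | H13=-1→.####/.####*
ply 3, V at .####/.#### | V00=+1→#####/#####*
ply 4: #####/##### is terminal -1 (H); from .#.##/.#... depth 11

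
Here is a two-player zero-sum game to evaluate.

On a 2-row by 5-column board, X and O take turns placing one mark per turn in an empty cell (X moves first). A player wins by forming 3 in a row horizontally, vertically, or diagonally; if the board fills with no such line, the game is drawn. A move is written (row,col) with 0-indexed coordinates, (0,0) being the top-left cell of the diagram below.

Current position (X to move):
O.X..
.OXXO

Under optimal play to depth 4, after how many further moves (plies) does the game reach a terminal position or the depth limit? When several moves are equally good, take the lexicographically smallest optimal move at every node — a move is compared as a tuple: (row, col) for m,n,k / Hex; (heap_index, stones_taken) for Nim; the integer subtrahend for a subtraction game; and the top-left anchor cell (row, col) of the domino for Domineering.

ply 1, X at O.X../.OXXO | (0,1)=+0→OXX../.OXXO; (0,3)=+1→O.XX./.OXXO*; (0,4)=+0→O.X.X/.OXXO; (1,0)=+0→O.X../XOXXO
ply 2, O at O.XX./.OXXO | (0,1)=-1→OOXX./.OXXO*; (0,4)=-1→O.XXO/.OXXO; (1,0)=-1→O.XX./OOXXO
ply 3, X at OOXX./.OXXO | (0,4)=+1→OOXXX/.OXXO*; (1,0)=+0→OOXX./XOXXO
ply 4: OOXXX/.OXXO is terminal -1 (O); from O.X../.OXXO depth 4

PV length from [O.X../.OXXO]: 3 plies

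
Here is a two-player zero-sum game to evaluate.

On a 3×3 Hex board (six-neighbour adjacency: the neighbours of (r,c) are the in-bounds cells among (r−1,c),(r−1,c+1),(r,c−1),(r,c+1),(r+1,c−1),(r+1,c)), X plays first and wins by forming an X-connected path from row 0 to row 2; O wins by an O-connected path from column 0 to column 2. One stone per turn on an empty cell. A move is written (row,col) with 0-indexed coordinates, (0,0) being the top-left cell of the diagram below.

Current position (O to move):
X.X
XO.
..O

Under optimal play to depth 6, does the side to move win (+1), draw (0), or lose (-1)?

value(X.X/XO./..O, O) = +1

p1 O@[X.X/XO./..O]: (0,1)[XOX/XO./..O]-1 (1,2)[X.X/XOO/..O]-1 (2,0)[X.X/XO./O.O]+1* (2,1)[X.X/XO./.OO]-1
p2 X@[X.X/XO./O.O]: (0,1)[XXX/XO./O.O]-1* (1,2)[X.X/XOX/O.O]-1 (2,1)[X.X/XO./OXO]-1
p3 O@[XXX/XO./O.O]: (1,2)[XXX/XOO/O.O]+1* (2,1)[XXX/XO./OOO]+1
p4 X@[XXX/XOO/O.O] terminal -1; root [X.X/XO./..O] d6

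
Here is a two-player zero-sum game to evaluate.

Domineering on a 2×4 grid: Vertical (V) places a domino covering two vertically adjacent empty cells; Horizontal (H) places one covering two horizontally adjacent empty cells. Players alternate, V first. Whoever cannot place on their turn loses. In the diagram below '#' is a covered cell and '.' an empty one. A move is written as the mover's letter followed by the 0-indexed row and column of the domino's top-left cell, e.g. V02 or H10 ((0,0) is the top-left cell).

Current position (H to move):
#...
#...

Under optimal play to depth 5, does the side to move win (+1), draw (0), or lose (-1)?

value(#.../#..., H) = +1

ply 1, H at #.../#... | H01=+1→###./#...*; H02=+1→#.##/#...; H11=+1→#.../###.; H12=+1→#.../#.##
ply 2, V at ###./#... | V03=-1→####/#..#*
ply 3, H at ####/#..# | H11=+1→####/####*
ply 4: ####/#### is terminal -1 (V); from #.../#... depth 5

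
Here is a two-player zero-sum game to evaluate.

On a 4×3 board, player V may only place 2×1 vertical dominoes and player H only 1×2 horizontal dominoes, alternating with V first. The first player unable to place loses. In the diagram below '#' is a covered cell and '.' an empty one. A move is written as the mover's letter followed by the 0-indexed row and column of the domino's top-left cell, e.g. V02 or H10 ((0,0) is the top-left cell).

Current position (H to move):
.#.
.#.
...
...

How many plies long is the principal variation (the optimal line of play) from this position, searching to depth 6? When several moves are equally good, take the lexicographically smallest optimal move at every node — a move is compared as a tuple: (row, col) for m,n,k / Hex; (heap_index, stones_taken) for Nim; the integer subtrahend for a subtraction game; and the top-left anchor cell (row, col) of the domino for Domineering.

[.#./.#./.../...] H move#1: H20:-1/.#./.#./##./...*, H21:-1/.#./.#./.##/..., H30:-1/.#./.#./.../##., H31:-1/.#./.#./.../.##
[.#./.#./##./...] V move#2: V00:+1/##./##./##./...*, V02:+1/.##/.##/##./..., V12:+1/.#./.##/###/..., V22:+1/.#./.#./###/..#
[##./##./##./...] H move#3: H30:-1/##./##./##./##.*, H31:-1/##./##./##./.##
[##./##./##./##.] V move#4: V02:+1/###/###/##./##.*, V12:+1/##./###/###/##., V22:+1/##./##./###/###
[###/###/##./##.] end (terminal -1, H#5); searched .#./.#./.../... to 6

PV length from [.#./.#./.../...]: 4 plies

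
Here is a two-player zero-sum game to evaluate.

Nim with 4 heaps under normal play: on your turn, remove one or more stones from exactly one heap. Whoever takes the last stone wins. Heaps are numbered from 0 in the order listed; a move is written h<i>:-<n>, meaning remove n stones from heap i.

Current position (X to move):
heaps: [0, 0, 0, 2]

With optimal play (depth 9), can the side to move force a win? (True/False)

[(0,0,0,2)] X move#1: h3:-1:-1/(0,0,0,1), h3:-2:+1/(0,0,0,0)*
[(0,0,0,0)] end (terminal -1, O#2); searched (0,0,0,2) to 9

X winning at [(0,0,0,2)]: True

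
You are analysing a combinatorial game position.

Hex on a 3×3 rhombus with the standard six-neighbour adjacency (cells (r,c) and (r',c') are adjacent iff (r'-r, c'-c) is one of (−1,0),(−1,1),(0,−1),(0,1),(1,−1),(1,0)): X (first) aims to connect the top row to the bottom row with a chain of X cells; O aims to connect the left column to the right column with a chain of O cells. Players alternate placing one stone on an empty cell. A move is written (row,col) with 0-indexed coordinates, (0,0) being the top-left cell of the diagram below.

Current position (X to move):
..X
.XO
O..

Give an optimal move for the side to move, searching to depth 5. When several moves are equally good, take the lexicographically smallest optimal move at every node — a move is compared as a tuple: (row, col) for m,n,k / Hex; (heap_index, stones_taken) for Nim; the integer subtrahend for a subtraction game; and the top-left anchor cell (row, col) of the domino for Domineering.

p1 X@[..X/.XO/O..]: (0,0)[X.X/.XO/O..]-1 (0,1)[.XX/.XO/O..]-1 (1,0)[..X/XXO/O..]-1 (2,1)[..X/.XO/OX.]+1* (2,2)[..X/.XO/O.X]-1
p2 O@[..X/.XO/OX.] terminal -1; root [..X/.XO/O..] d5

X's best at [..X/.XO/O..]: (2,1)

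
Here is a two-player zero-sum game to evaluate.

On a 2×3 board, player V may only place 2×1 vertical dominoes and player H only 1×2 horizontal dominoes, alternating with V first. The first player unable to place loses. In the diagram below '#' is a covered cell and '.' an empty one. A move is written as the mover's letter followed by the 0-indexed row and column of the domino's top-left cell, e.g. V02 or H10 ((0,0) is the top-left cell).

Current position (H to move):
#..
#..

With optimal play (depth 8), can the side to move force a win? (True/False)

ply 1, H at #../#.. | H01=+1→###/#..*; H11=+1→#../###
ply 2: ###/#.. is terminal -1 (V); from #../#.. depth 8

H winning at [#../#..]: True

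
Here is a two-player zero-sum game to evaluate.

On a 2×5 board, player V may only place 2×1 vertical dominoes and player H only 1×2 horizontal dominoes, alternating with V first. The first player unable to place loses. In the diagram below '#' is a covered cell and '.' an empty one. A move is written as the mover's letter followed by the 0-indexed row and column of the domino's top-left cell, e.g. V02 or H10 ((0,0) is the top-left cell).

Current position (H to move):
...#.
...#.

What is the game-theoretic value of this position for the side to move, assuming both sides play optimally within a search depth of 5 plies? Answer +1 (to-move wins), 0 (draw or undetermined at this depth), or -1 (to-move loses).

[...#./...#.] H move#1: H00:-1/##.#./...#.*, H01:-1/.###./...#., H10:-1/...#./##.#., H11:-1/...#./.###.
[##.#./...#.] V move#2: V02:+1/####./..##.*, V04:-1/##.##/...##
[####./..##.] H move#3: H10:-1/####./####.*
[####./####.] V move#4: V04:+1/#####/#####*
[#####/#####] end (terminal -1, H#5); searched ...#./...#. to 5

value(...#./...#., H) = -1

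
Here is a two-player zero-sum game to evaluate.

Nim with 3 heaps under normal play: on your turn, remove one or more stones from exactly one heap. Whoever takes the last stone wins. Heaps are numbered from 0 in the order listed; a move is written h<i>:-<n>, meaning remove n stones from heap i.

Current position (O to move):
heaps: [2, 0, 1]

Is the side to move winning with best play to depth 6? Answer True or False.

p1 O@[(2,0,1)]: h0:-1[(1,0,1)]+1* h0:-2[(0,0,1)]-1 h2:-1[(2,0,0)]-1
p2 X@[(1,0,1)]: h0:-1[(0,0,1)]-1* h2:-1[(1,0,0)]-1
p3 O@[(0,0,1)]: h2:-1[(0,0,0)]+1*
p4 X@[(0,0,0)] terminal -1; root [(2,0,1)] d6

O winning at [(2,0,1)]: True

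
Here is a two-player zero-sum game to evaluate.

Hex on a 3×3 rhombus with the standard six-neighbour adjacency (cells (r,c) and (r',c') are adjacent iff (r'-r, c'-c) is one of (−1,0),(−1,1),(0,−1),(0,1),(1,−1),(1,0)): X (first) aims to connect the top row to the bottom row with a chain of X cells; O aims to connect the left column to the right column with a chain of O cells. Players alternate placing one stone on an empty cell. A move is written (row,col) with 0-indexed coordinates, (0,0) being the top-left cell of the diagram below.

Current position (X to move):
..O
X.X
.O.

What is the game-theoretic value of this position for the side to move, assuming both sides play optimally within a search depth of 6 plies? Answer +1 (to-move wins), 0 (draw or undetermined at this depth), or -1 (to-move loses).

value(..O/X.X/.O., X) = +1

ply 1, X at ..O/X.X/.O. | (0,0)=-1→X.O/X.X/.O.; (0,1)=-1→.XO/X.X/.O.; (1,1)=+1→..O/XXX/.O.*; (2,0)=+1→..O/X.X/XO.; (2,2)=+1→..O/X.X/.OX
ply 2, O at ..O/XXX/.O. | (0,0)=-1→O.O/XXX/.O.*; (0,1)=-1→.OO/XXX/.O.; (2,0)=-1→..O/XXX/OO.; (2,2)=-1→..O/XXX/.OO
ply 3, X at O.O/XXX/.O. | (0,1)=+1→OXO/XXX/.O.*; (2,0)=-1→O.O/XXX/XO.; (2,2)=-1→O.O/XXX/.OX
ply 4, O at OXO/XXX/.O. | (2,0)=-1→OXO/XXX/OO.*; (2,2)=-1→OXO/XXX/.OO
ply 5, X at OXO/XXX/OO. | (2,2)=+1→OXO/XXX/OOX*
ply 6: OXO/XXX/OOX is terminal -1 (O); from ..O/X.X/.O. depth 6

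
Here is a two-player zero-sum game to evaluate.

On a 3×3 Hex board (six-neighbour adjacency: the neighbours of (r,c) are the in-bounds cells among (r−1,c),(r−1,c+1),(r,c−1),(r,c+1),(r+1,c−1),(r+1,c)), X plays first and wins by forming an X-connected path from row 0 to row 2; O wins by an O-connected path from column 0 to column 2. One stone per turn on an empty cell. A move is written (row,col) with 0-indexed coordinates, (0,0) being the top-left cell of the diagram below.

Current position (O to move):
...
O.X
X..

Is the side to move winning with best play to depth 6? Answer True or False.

O winning at [.../O.X/X..]: True

p1 O@[.../O.X/X..]: (0,0)[O../O.X/X..]-1 (0,1)[.O./O.X/X..]-1 (0,2)[..O/O.X/X..]+1* (1,1)[.../OOX/X..]-1 (2,1)[.../O.X/XO.]-1 (2,2)[.../O.X/X.O]-1
p2 X@[..O/O.X/X..]: (0,0)[X.O/O.X/X..]-1* (0,1)[.XO/O.X/X..]-1 (1,1)[..O/OXX/X..]-1 (2,1)[..O/O.X/XX.]-1 (2,2)[..O/O.X/X.X]-1
p3 O@[X.O/O.X/X..]: (0,1)[XOO/O.X/X..]+1* (1,1)[X.O/OOX/X..]+1 (2,1)[X.O/O.X/XO.]+1 (2,2)[X.O/O.X/X.O]+1
p4 X@[XOO/O.X/X..] terminal -1; root [.../O.X/X..] d6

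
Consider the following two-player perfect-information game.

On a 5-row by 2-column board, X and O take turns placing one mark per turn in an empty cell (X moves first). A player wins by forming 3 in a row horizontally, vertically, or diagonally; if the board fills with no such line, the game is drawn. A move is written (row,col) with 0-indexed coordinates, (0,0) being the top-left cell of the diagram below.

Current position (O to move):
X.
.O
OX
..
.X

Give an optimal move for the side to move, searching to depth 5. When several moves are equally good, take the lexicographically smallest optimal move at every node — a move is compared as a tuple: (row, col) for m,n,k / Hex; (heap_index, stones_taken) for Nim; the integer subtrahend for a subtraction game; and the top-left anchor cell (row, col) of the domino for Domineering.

O's best at [X./.O/OX/../.X]: (3,1)

[X./.O/OX/../.X] O move#1: (0,1):-1/XO/.O/OX/../.X, (1,0):-1/X./OO/OX/../.X, (3,0):-1/X./.O/OX/O./.X, (3,1):+0/X./.O/OX/.O/.X*, (4,0):-1/X./.O/OX/../OX
[X./.O/OX/.O/.X] X move#2: (0,1):-1/XX/.O/OX/.O/.X, (1,0):+0/X./XO/OX/.O/.X*, (3,0):+0/X./.O/OX/XO/.X, (4,0):+0/X./.O/OX/.O/XX
[X./XO/OX/.O/.X] O move#3: (0,1):+0/XO/XO/OX/.O/.X*, (3,0):+0/X./XO/OX/OO/.X, (4,0):+0/X./XO/OX/.O/OX
[XO/XO/OX/.O/.X] X move#4: (3,0):+0/XO/XO/OX/XO/.X*, (4,0):+0/XO/XO/OX/.O/XX
[XO/XO/OX/XO/.X] O move#5: (4,0):+0/XO/XO/OX/XO/OX*
[XO/XO/OX/XO/OX] end (terminal +0, X#6); searched X./.O/OX/../.X to 5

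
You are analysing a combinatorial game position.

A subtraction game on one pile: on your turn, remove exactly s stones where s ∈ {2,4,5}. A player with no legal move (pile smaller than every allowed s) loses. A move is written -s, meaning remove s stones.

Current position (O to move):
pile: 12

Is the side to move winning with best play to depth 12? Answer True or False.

ply 1, O at 12 | -2=-1→10; -4=+1→8*; -5=+1→7
ply 2, X at 8 | -2=-1→6*; -4=-1→4; -5=-1→3
ply 3, O at 6 | -2=-1→4; -4=-1→2; -5=+1→1*
ply 4: 1 is terminal -1 (X); from 12 depth 12

O winning at [12]: True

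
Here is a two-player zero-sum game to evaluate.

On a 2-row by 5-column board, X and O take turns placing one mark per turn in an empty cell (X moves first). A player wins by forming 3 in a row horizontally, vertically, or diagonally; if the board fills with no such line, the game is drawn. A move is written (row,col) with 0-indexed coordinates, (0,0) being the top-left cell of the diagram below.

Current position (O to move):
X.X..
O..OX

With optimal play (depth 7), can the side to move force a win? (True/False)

p1 O@[X.X../O..OX]: (0,1)[XOX../O..OX]+0* (0,3)[X.XO./O..OX]-1 (0,4)[X.X.O/O..OX]-1 (1,1)[X.X../OO.OX]-1 (1,2)[X.X../O.OOX]-1
p2 X@[XOX../O..OX]: (0,3)[XOXX./O..OX]+0* (0,4)[XOX.X/O..OX]+0 (1,1)[XOX../OX.OX]+0 (1,2)[XOX../O.XOX]+0
p3 O@[XOXX./O..OX]: (0,4)[XOXXO/O..OX]+0* (1,1)[XOXX./OO.OX]-1 (1,2)[XOXX./O.OOX]-1
p4 X@[XOXXO/O..OX]: (1,1)[XOXXO/OX.OX]+0* (1,2)[XOXXO/O.XOX]+0
p5 O@[XOXXO/OX.OX]: (1,2)[XOXXO/OXOOX]+0*
p6 X@[XOXXO/OXOOX] terminal +0; root [X.X../O..OX] d7

O winning at [X.X../O..OX]: False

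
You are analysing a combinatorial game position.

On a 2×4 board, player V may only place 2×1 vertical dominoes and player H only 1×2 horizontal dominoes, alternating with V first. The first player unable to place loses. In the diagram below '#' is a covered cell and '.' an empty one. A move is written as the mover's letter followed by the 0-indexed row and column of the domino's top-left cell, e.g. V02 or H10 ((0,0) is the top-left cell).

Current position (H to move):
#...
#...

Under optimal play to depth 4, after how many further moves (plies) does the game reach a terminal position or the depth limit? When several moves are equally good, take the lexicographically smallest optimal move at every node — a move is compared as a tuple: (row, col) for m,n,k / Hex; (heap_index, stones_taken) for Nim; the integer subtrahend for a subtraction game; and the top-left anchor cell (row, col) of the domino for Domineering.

PV length from [#.../#...]: 3 plies

p1 H@[#.../#...]: H01[###./#...]+1* H02[#.##/#...]+1 H11[#.../###.]+1 H12[#.../#.##]+1
p2 V@[###./#...]: V03[####/#..#]-1*
p3 H@[####/#..#]: H11[####/####]+1*
p4 V@[####/####] terminal -1; root [#.../#...] d4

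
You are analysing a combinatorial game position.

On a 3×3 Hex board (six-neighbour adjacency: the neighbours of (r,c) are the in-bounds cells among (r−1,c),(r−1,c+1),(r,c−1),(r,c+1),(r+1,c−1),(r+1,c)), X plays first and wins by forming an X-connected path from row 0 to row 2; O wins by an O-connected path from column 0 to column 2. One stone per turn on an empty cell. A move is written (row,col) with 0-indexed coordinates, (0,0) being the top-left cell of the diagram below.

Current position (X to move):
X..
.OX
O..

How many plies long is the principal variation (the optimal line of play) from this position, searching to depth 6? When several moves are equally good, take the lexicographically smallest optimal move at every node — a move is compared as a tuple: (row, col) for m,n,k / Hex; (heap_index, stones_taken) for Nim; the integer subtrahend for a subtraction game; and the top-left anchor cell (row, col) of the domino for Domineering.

PV length from [X../.OX/O..]: 5 plies

p1 X@[X../.OX/O..]: (0,1)[XX./.OX/O..]-1 (0,2)[X.X/.OX/O..]+1* (1,0)[X../XOX/O..]-1 (2,1)[X../.OX/OX.]-1 (2,2)[X../.OX/O.X]-1
p2 O@[X.X/.OX/O..]: (0,1)[XOX/.OX/O..]-1* (1,0)[X.X/OOX/O..]-1 (2,1)[X.X/.OX/OO.]-1 (2,2)[X.X/.OX/O.O]-1
p3 X@[XOX/.OX/O..]: (1,0)[XOX/XOX/O..]+1* (2,1)[XOX/.OX/OX.]+1 (2,2)[XOX/.OX/O.X]+1
p4 O@[XOX/XOX/O..]: (2,1)[XOX/XOX/OO.]-1* (2,2)[XOX/XOX/O.O]-1
p5 X@[XOX/XOX/OO.]: (2,2)[XOX/XOX/OOX]+1*
p6 O@[XOX/XOX/OOX] terminal -1; root [X../.OX/O..] d6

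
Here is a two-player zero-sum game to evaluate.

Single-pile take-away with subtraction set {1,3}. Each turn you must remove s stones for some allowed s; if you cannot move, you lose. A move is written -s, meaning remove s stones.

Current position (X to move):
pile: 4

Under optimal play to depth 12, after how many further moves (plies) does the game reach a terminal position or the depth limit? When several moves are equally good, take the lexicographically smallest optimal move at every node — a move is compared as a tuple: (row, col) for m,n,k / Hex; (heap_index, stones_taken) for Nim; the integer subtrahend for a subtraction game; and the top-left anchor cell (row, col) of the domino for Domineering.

PV length from [4]: 4 plies

ply 1, X at 4 | -1=-1→3*; -3=-1→1
ply 2, O at 3 | -1=+1→2*; -3=+1→0
ply 3, X at 2 | -1=-1→1*
ply 4, O at 1 | -1=+1→0*
ply 5: 0 is terminal -1 (X); from 4 depth 12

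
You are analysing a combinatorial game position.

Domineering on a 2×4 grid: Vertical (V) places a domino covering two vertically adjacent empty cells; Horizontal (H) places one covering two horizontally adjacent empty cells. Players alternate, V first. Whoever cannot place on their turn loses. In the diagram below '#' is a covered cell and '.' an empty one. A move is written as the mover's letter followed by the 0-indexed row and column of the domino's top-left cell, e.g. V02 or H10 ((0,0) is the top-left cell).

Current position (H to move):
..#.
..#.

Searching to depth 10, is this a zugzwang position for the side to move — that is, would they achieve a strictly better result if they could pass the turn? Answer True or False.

p1 H@[..#./..#.]: H00[###./..#.]+1* H10[..#./###.]+1
p2 V@[###./..#.]: V03[####/..##]-1*
p3 H@[####/..##]: H10[####/####]+1*
p4 V@[####/####] terminal -1; root [..#./..#.] d10
suppose H passes — search the same position with V to move:
pass> p1 V@[..#./..#.]: V00[#.#./#.#.]+1* V01[.##./.##.]+1 V03[..##/..##]-1
pass> p2 H@[#.#./#.#.] terminal -1; root [..#./..#.] d10
for H: play +1, pass -1

zugzwang(..#./..#., H) = False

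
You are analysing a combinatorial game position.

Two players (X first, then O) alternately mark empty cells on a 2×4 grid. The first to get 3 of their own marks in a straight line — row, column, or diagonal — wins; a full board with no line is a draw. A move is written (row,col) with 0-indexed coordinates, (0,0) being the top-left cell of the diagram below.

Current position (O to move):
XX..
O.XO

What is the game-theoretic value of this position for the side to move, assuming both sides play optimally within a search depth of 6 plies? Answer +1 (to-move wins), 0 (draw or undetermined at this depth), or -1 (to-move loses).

p1 O@[XX../O.XO]: (0,2)[XXO./O.XO]+0* (0,3)[XX.O/O.XO]-1 (1,1)[XX../OOXO]-1
p2 X@[XXO./O.XO]: (0,3)[XXOX/O.XO]+0* (1,1)[XXO./OXXO]+0
p3 O@[XXOX/O.XO]: (1,1)[XXOX/OOXO]+0*
p4 X@[XXOX/OOXO] terminal +0; root [XX../O.XO] d6

value(XX../O.XO, O) = 0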